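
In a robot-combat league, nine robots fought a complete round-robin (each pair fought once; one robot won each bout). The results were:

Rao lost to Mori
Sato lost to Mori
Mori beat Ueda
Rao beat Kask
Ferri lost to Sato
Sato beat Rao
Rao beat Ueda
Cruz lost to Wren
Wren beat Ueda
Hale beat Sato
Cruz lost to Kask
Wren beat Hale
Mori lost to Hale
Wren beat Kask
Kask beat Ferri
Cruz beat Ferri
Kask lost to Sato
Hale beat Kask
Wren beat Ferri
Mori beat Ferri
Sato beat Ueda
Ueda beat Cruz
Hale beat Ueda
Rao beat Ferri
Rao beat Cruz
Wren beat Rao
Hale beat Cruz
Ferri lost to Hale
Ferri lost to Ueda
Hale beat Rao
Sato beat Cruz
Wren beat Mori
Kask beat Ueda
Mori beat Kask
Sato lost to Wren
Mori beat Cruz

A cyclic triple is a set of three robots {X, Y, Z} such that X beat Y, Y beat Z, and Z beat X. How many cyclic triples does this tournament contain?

Win totals: Cruz 1, Sato 5, Hale 7, Mori 6, Ferri 0, Wren 8, Kask 3, Rao 4, Ueda 2.
A robot with w wins dominates both others in C(w,2) triples; summing gives 0 + 10 + 21 + 15 + 0 + 28 + 3 + 6 + 1 = 84 transitive triples.
Total triples C(9,3) = 84, so cyclic triples = 84 − 84 = 0.

0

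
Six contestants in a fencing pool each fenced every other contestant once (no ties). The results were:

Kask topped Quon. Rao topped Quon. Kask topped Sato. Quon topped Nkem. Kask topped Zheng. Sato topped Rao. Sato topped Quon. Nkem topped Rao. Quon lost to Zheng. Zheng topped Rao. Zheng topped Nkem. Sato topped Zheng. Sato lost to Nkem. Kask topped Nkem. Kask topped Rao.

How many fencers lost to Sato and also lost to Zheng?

Sato beat: Rao, Zheng, Quon.
Zheng beat: Rao, Quon, Nkem.
Both beat: Rao, Quon — 2.

2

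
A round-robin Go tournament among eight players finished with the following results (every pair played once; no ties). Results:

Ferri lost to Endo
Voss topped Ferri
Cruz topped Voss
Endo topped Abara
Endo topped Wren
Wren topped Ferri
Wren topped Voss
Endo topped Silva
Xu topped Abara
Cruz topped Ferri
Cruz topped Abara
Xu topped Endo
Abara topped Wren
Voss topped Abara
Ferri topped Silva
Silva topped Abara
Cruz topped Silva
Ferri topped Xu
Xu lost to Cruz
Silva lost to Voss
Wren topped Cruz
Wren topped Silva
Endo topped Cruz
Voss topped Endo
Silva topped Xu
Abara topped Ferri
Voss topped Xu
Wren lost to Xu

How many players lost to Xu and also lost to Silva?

1

Xu beat: Wren, Endo, Abara.
Silva beat: Xu, Abara.
Both beat: Abara — 1.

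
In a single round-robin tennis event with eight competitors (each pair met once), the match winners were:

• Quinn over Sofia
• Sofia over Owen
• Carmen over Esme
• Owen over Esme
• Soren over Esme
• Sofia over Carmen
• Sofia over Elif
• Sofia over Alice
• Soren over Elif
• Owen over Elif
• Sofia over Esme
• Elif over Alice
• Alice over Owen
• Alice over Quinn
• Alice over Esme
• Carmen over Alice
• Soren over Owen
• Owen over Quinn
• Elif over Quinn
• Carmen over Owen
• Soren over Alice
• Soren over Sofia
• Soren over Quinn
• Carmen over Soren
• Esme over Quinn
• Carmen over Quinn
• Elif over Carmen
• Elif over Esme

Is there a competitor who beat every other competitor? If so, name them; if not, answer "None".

Highest win total is Soren with 6 (out of 7 possible).
Soren lost to Carmen, so no competitor went undefeated.

None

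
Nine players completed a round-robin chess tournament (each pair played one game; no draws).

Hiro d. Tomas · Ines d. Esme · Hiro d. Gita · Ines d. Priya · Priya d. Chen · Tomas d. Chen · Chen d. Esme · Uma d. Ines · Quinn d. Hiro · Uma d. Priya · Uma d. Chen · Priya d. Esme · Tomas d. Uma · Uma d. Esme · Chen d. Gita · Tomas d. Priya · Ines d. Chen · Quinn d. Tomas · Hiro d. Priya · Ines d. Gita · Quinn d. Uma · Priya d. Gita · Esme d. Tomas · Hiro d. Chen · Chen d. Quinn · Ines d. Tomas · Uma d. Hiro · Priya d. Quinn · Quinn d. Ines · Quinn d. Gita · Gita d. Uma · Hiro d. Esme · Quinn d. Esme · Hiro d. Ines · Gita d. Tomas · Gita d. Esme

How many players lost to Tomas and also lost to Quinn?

1

Tomas beat: Uma, Chen, Priya.
Quinn beat: Tomas, Esme, Hiro, Uma, Ines, Gita.
Both beat: Uma — 1.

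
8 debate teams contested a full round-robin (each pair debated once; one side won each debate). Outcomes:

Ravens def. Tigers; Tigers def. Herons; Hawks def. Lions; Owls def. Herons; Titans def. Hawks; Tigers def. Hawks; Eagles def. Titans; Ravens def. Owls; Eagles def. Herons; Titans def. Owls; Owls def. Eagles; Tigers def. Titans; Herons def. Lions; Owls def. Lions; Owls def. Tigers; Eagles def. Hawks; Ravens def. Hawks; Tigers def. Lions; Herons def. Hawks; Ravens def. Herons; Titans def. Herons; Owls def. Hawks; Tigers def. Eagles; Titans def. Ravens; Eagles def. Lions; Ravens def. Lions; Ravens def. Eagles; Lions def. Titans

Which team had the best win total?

Ravens

Win totals: Ravens 6, Herons 2, Tigers 5, Hawks 1, Lions 1, Eagles 4, Titans 4, Owls 5.
Ravens leads with 6 wins (next highest: 5).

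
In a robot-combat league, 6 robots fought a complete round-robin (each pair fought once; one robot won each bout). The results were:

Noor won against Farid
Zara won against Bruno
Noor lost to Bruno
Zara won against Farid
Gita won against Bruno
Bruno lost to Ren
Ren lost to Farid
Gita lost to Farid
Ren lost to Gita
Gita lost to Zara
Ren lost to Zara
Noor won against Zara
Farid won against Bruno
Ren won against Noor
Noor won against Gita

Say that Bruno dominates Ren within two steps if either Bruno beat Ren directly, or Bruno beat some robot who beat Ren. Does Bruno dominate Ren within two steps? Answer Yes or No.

No

Bruno did not beat Ren directly.
Bruno beat Noor, but each of them lost to Ren. No two-step path.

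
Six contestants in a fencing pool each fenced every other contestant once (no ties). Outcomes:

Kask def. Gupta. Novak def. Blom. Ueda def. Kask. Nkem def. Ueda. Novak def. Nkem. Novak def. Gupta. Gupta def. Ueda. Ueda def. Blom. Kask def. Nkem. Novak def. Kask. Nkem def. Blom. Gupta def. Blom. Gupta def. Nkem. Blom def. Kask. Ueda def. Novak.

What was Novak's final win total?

4

Novak's results: beat Blom, Nkem, Kask, Gupta; lost to Ueda.
That is 4 wins.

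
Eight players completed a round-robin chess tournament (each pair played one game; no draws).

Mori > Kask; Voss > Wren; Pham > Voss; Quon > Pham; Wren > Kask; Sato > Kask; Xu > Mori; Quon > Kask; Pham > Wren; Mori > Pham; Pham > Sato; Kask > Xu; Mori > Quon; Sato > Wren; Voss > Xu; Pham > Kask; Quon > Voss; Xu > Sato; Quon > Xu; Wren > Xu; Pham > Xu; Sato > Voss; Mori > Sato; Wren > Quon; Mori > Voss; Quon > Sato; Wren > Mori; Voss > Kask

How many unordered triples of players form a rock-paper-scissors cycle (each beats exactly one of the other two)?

Win totals: Sato 3, Wren 4, Pham 5, Xu 2, Quon 5, Mori 5, Kask 1, Voss 3.
A player with w wins dominates both others in C(w,2) triples; summing gives 3 + 6 + 10 + 1 + 10 + 10 + 0 + 3 = 43 transitive triples.
Total triples C(8,3) = 56, so cyclic triples = 56 − 43 = 13.

13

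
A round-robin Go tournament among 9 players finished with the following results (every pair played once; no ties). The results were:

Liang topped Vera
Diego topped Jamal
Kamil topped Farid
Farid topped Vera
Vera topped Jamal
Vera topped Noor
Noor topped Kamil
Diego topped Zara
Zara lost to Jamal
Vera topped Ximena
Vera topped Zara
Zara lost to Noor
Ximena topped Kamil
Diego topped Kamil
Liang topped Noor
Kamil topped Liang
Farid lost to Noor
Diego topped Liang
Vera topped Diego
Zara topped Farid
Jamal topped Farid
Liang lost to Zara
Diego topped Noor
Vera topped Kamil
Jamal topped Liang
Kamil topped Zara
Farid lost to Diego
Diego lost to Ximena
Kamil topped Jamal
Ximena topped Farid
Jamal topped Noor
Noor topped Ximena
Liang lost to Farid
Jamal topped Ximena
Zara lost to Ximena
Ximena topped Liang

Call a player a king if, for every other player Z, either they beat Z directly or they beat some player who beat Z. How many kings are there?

Liang reaches everyone (king).
Kamil cannot reach Diego in two steps.
Diego reaches everyone (king).
Vera reaches everyone (king).
Noor reaches everyone (king).
Ximena reaches everyone (king).
Jamal reaches everyone (king).
Farid reaches everyone (king).
Zara cannot reach Kamil, Diego, Ximena, Jamal in two steps.
Kings: Liang, Diego, Vera, Noor, Ximena, Jamal, Farid — 7.

7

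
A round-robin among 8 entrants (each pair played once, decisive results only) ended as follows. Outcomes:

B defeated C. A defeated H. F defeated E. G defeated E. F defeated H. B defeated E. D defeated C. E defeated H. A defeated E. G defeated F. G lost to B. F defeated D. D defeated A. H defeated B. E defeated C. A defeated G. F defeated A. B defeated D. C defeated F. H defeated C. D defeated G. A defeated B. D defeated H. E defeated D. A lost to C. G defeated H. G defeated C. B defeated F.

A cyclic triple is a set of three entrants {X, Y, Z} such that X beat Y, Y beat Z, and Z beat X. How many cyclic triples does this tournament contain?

Win totals: A 4, B 5, C 2, D 4, E 3, F 4, G 4, H 2.
An entrant with w wins dominates both others in C(w,2) triples; summing gives 6 + 10 + 1 + 6 + 3 + 6 + 6 + 1 = 39 transitive triples.
Total triples C(8,3) = 56, so cyclic triples = 56 − 39 = 17.

17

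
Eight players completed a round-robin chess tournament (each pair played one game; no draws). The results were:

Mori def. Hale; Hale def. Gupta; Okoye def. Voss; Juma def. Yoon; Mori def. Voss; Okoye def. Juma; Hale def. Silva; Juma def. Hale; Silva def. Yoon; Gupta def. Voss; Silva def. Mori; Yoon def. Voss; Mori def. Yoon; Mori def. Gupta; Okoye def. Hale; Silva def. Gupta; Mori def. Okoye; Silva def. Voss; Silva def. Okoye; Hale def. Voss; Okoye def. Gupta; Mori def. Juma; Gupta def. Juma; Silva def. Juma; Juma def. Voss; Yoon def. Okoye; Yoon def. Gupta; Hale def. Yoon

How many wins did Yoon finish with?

Yoon's results: beat Voss, Okoye, Gupta; lost to Silva, Hale, Juma, Mori.
That is 3 wins.

3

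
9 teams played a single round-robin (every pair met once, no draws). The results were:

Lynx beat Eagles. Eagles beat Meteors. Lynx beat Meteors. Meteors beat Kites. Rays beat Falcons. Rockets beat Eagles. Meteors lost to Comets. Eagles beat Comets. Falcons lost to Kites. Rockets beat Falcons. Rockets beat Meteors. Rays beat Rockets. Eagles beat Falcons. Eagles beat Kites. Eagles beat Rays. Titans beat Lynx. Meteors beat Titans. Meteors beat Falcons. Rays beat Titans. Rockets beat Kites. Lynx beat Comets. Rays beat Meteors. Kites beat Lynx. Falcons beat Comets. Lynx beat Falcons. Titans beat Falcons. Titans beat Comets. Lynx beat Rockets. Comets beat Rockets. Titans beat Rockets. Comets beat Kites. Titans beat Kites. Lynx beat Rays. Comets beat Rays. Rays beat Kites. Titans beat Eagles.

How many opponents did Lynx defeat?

Lynx's results: beat Rockets, Eagles, Falcons, Meteors, Comets, Rays; lost to Titans, Kites.
That is 6 wins.

6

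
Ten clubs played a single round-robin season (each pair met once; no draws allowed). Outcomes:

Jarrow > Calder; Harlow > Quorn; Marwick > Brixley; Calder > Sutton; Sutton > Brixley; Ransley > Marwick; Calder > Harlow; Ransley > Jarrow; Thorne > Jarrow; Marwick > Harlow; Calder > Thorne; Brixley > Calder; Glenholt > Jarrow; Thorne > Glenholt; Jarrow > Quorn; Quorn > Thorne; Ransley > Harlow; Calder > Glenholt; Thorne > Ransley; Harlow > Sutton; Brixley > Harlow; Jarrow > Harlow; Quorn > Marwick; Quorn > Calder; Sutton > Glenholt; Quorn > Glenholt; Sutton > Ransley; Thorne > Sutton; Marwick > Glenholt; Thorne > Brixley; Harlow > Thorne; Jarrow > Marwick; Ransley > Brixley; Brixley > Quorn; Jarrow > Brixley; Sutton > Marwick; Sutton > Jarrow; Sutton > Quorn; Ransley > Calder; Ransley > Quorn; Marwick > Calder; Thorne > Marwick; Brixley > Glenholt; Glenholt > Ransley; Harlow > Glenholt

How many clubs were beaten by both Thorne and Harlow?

Thorne beat: Marwick, Ransley, Jarrow, Sutton, Brixley, Glenholt.
Harlow beat: Thorne, Sutton, Quorn, Glenholt.
Both beat: Sutton, Glenholt — 2.

2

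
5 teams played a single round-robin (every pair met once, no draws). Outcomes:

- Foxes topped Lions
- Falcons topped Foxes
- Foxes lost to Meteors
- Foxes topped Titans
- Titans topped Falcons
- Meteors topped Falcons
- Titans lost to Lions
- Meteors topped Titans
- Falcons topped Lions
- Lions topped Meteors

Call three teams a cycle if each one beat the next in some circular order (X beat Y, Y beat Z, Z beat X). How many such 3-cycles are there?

4

Of the C(5,3) = 10 triples, the cyclic ones are: {Foxes, Meteors, Lions}; {Foxes, Titans, Falcons}; {Meteors, Lions, Falcons}; {Titans, Lions, Falcons}.
That is 4.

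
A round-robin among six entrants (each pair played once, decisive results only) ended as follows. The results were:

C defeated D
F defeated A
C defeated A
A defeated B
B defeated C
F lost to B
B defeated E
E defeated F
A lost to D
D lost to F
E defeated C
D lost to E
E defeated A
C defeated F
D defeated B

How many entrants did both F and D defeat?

F beat: A, D.
D beat: A, B.
Both beat: A — 1.

1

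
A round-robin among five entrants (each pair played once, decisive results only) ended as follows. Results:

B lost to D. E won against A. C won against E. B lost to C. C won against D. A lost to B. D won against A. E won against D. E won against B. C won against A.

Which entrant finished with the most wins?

C

Win totals: A 0, B 1, C 4, D 2, E 3.
C leads with 4 wins (next highest: 3).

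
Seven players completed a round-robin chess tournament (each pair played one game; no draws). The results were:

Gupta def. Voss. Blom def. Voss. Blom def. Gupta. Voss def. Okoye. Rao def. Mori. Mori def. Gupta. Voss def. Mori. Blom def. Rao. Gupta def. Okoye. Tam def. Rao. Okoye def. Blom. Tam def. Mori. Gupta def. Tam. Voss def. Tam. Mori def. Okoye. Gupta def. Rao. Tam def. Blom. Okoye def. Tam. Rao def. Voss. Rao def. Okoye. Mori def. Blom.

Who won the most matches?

Gupta

Win totals: Mori 3, Tam 3, Voss 3, Gupta 4, Rao 3, Okoye 2, Blom 3.
Gupta leads with 4 wins (next highest: 3).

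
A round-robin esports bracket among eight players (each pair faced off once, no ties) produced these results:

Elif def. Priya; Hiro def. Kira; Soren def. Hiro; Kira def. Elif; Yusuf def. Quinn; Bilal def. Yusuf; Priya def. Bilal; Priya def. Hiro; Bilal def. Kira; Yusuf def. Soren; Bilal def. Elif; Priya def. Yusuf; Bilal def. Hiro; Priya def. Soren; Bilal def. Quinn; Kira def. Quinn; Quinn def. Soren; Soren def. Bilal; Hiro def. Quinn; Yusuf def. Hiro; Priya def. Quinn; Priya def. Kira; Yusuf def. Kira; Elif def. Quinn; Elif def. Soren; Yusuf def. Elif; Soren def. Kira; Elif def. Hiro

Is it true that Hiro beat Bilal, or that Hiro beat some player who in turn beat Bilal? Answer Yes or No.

No

Hiro did not beat Bilal directly.
Hiro beat Quinn, Kira, but each of them lost to Bilal. No two-step path.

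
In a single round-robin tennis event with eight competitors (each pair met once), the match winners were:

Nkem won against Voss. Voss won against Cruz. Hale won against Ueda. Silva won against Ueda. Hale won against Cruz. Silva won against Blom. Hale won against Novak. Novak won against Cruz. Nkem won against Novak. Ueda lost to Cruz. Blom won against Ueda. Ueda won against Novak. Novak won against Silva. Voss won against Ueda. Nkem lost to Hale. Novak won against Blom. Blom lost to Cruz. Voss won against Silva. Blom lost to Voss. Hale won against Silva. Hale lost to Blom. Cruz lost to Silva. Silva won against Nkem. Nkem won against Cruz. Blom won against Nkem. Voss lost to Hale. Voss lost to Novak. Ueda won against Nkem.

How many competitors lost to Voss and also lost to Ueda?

Voss beat: Ueda, Cruz, Silva, Blom.
Ueda beat: Nkem, Novak.
No one was beaten by both.

0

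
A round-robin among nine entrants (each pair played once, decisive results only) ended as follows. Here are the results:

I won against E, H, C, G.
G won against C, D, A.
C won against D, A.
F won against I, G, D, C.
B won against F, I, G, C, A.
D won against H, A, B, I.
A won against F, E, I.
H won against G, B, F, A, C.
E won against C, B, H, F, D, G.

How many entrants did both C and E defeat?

1

C beat: A, D.
E beat: B, C, D, F, G, H.
Both beat: D — 1.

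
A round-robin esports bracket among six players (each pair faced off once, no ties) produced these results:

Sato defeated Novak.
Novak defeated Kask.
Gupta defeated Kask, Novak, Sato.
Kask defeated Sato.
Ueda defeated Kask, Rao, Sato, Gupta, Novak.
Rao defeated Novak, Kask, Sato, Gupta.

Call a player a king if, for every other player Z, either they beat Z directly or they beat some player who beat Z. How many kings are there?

1

Gupta cannot reach Rao, Ueda in two steps.
Kask cannot reach Gupta, Rao, Ueda in two steps.
Sato cannot reach Gupta, Rao, Ueda in two steps.
Rao cannot reach Ueda in two steps.
Ueda reaches everyone (king).
Novak cannot reach Gupta, Rao, Ueda in two steps.
Kings: Ueda — 1.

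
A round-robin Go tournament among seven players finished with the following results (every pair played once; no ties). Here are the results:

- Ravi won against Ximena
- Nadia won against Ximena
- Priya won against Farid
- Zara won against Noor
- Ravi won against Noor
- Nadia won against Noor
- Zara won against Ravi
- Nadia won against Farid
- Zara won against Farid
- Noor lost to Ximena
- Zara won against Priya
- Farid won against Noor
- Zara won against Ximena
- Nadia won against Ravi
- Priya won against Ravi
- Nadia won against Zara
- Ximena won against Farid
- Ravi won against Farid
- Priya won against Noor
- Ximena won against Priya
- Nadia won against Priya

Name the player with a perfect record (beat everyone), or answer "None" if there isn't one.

Nadia has 6 wins out of 6 opponents — a perfect record.

Nadia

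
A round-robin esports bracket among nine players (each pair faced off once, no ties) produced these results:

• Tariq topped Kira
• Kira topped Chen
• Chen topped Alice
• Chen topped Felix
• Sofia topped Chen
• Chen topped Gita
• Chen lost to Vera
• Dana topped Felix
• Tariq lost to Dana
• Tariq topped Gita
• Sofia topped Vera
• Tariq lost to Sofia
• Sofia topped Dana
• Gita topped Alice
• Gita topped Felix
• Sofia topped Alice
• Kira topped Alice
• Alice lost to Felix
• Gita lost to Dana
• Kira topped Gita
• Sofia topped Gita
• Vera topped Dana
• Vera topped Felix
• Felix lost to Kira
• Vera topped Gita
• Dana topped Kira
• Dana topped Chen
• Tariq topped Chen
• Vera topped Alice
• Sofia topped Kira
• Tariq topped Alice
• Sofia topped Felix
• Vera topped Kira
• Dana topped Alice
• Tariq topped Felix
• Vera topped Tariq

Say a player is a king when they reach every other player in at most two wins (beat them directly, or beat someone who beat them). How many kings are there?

Sofia reaches everyone (king).
Kira cannot reach Sofia, Tariq, Dana, Vera in two steps.
Tariq cannot reach Sofia, Dana, Vera in two steps.
Gita cannot reach Sofia, Kira, Tariq, Chen, Dana, Vera in two steps.
Chen cannot reach Sofia, Kira, Tariq, Dana, Vera in two steps.
Dana cannot reach Sofia, Vera in two steps.
Vera cannot reach Sofia in two steps.
Alice cannot reach Sofia, Kira, Tariq, Gita, Chen, Dana, Vera, Felix in two steps.
Felix cannot reach Sofia, Kira, Tariq, Gita, Chen, Dana, Vera in two steps.
Kings: Sofia — 1.

1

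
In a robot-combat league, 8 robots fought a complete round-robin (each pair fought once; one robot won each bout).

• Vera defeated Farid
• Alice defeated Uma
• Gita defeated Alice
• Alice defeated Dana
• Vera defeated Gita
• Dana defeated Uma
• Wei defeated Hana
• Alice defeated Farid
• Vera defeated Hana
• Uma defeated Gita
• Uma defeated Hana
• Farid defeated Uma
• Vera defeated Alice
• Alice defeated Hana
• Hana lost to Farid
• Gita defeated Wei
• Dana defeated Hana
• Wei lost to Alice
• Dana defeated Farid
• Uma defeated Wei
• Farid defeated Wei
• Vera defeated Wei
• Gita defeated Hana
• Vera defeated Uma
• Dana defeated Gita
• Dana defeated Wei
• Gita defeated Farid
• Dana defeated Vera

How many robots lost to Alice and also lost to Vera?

Alice beat: Hana, Farid, Uma, Wei, Dana.
Vera beat: Hana, Alice, Farid, Uma, Gita, Wei.
Both beat: Hana, Farid, Uma, Wei — 4.

4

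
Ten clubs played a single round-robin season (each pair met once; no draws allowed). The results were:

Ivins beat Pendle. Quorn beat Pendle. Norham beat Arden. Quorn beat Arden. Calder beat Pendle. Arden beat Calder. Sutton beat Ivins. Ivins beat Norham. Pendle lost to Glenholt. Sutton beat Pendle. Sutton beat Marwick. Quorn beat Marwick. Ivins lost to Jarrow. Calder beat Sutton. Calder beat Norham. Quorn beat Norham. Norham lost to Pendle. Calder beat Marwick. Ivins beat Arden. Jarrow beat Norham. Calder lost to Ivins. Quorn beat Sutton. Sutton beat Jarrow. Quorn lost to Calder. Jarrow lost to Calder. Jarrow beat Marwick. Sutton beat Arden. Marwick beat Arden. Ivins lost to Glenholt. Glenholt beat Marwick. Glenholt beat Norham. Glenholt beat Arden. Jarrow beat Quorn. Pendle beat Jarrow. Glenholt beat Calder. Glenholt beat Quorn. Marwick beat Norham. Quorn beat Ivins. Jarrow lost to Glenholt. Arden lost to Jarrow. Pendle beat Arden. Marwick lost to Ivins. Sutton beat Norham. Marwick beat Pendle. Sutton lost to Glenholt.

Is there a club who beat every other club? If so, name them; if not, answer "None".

Glenholt has 9 wins out of 9 opponents — a perfect record.

Glenholt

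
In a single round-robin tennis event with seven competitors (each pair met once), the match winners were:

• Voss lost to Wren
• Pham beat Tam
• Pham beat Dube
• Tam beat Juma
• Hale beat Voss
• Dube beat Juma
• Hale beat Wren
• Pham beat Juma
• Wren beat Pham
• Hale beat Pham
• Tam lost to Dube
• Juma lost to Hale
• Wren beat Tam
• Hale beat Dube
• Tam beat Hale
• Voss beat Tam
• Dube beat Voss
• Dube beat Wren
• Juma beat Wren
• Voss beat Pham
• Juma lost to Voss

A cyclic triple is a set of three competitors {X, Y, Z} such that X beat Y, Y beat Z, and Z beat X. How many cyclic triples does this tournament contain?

9

Win totals: Dube 4, Voss 3, Wren 3, Hale 5, Tam 2, Pham 3, Juma 1.
A competitor with w wins dominates both others in C(w,2) triples; summing gives 6 + 3 + 3 + 10 + 1 + 3 + 0 = 26 transitive triples.
Total triples C(7,3) = 35, so cyclic triples = 35 − 26 = 9.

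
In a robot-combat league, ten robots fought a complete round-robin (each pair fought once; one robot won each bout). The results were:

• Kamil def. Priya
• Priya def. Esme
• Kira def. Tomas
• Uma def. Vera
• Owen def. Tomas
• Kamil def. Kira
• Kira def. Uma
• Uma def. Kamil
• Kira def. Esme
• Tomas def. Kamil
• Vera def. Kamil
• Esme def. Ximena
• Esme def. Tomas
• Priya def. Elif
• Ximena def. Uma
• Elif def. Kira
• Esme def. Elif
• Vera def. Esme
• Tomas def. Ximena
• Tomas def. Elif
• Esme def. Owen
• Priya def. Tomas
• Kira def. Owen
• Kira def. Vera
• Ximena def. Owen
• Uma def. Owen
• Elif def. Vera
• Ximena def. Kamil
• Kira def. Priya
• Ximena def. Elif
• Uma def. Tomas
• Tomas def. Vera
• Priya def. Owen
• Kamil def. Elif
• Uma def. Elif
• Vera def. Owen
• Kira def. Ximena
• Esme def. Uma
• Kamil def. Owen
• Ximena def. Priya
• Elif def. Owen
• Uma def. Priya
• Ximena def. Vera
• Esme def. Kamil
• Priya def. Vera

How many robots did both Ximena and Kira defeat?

4

Ximena beat: Vera, Owen, Priya, Elif, Uma, Kamil.
Kira beat: Vera, Ximena, Owen, Esme, Priya, Tomas, Uma.
Both beat: Vera, Owen, Priya, Uma — 4.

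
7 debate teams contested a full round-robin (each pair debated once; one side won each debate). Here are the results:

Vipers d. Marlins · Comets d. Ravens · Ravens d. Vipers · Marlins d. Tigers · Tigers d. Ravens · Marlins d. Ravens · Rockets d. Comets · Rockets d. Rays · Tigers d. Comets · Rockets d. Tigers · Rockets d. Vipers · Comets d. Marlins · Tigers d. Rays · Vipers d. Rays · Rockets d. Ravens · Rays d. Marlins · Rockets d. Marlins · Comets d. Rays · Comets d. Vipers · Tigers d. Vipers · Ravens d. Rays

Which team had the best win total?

Rockets

Win totals: Comets 4, Tigers 4, Rockets 6, Marlins 2, Vipers 2, Rays 1, Ravens 2.
Rockets leads with 6 wins (next highest: 4).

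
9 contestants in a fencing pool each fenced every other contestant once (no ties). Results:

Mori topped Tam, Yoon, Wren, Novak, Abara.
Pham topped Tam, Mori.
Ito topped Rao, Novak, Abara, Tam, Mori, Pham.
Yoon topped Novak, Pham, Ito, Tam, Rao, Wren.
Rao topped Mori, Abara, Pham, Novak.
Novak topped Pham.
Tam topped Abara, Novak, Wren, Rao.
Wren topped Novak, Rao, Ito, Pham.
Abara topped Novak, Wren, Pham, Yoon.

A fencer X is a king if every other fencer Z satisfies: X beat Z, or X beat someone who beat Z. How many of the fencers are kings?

Abara reaches everyone (king).
Pham cannot reach Ito in two steps.
Rao cannot reach Ito in two steps.
Wren cannot reach Yoon in two steps.
Mori reaches everyone (king).
Tam reaches everyone (king).
Ito reaches everyone (king).
Yoon reaches everyone (king).
Novak cannot reach Abara, Rao, Wren, Ito, Yoon in two steps.
Kings: Abara, Mori, Tam, Ito, Yoon — 5.

5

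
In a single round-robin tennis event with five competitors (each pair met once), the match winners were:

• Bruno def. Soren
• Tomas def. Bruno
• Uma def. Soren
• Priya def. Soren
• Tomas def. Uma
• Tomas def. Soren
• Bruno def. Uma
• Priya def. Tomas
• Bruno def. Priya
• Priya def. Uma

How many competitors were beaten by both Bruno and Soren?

0

Bruno beat: Priya, Uma, Soren.
Soren beat: no one.
No one was beaten by both.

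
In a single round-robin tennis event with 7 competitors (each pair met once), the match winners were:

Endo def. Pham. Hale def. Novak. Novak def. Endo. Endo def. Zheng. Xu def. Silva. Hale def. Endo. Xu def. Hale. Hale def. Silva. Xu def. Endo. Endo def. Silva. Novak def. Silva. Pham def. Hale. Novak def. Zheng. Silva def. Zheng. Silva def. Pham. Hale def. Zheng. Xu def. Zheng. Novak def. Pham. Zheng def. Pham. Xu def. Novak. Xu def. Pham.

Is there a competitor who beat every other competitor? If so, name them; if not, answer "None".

Xu has 6 wins out of 6 opponents — a perfect record.

Xu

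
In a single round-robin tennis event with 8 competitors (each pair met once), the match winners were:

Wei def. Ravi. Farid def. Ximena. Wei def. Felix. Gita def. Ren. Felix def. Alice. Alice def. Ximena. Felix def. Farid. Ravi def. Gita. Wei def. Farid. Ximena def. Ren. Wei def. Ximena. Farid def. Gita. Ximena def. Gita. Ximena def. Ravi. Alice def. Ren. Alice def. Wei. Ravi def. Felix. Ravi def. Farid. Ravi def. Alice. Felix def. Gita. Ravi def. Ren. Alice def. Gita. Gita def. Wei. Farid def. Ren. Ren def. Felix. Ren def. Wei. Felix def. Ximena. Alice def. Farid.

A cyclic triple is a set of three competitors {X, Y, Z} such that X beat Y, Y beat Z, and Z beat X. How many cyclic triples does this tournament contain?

Win totals: Farid 3, Felix 4, Ren 2, Alice 5, Gita 2, Wei 4, Ximena 3, Ravi 5.
A competitor with w wins dominates both others in C(w,2) triples; summing gives 3 + 6 + 1 + 10 + 1 + 6 + 3 + 10 = 40 transitive triples.
Total triples C(8,3) = 56, so cyclic triples = 56 − 40 = 16.

16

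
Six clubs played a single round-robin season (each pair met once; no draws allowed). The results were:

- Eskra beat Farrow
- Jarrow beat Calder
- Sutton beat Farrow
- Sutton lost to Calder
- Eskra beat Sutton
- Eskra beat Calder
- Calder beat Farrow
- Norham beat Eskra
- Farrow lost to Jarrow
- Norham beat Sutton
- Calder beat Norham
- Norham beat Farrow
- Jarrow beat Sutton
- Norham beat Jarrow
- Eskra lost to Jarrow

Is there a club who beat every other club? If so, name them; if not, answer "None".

Highest win total is Norham with 4 (out of 5 possible).
Norham lost to Calder, so no club went undefeated.

None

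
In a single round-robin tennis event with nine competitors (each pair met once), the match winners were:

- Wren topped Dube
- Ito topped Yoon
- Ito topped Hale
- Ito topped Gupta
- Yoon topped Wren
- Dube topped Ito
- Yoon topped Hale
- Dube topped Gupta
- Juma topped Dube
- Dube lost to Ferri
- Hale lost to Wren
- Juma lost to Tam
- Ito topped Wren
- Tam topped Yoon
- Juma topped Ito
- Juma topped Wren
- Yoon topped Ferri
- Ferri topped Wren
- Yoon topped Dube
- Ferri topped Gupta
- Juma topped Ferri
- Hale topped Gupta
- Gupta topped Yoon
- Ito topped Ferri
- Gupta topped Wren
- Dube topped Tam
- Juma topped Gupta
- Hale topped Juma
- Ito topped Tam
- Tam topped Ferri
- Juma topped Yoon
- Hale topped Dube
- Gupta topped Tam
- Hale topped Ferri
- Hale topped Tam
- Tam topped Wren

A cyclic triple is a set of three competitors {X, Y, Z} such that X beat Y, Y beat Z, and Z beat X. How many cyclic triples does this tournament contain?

Win totals: Ferri 3, Yoon 4, Gupta 3, Wren 2, Juma 6, Hale 5, Ito 6, Dube 3, Tam 4.
A competitor with w wins dominates both others in C(w,2) triples; summing gives 3 + 6 + 3 + 1 + 15 + 10 + 15 + 3 + 6 = 62 transitive triples.
Total triples C(9,3) = 84, so cyclic triples = 84 − 62 = 22.

22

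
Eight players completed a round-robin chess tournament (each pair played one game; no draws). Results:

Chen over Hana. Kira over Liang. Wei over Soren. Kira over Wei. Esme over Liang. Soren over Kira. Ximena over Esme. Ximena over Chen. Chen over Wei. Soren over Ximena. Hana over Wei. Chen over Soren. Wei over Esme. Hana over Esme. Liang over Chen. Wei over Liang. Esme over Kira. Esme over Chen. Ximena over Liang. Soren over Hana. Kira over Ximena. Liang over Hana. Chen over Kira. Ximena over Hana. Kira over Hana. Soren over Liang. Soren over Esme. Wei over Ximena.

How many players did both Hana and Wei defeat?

1

Hana beat: Wei, Esme.
Wei beat: Liang, Soren, Ximena, Esme.
Both beat: Esme — 1.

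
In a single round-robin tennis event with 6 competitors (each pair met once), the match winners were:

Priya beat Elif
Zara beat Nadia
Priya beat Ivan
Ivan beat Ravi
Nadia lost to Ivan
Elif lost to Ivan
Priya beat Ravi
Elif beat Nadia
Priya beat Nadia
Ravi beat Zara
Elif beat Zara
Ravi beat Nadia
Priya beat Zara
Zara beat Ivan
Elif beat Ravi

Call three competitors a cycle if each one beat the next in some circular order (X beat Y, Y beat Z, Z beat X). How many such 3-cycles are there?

Win totals: Priya 5, Ivan 3, Ravi 2, Nadia 0, Zara 2, Elif 3.
A competitor with w wins dominates both others in C(w,2) triples; summing gives 10 + 3 + 1 + 0 + 1 + 3 = 18 transitive triples.
Total triples C(6,3) = 20, so cyclic triples = 20 − 18 = 2.

2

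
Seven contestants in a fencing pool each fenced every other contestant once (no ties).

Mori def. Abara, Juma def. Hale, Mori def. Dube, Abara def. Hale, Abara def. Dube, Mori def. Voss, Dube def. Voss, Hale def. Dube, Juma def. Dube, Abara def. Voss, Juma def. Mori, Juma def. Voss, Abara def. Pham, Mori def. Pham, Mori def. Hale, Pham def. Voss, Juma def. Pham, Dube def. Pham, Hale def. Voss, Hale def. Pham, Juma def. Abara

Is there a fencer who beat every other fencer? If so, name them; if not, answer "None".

Juma has 6 wins out of 6 opponents — a perfect record.

Juma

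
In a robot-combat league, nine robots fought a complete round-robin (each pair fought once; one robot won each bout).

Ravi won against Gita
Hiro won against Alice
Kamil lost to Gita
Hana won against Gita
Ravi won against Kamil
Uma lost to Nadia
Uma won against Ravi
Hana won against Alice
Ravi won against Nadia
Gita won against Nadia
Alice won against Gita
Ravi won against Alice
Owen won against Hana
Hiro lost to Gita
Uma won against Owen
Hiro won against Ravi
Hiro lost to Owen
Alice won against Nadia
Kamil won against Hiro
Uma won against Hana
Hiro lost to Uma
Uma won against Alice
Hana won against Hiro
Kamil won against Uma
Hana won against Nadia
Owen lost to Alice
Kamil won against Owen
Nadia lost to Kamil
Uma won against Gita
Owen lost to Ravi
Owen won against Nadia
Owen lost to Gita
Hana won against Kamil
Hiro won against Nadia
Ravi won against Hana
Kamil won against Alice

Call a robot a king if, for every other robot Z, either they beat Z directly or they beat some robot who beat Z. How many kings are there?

7

Owen reaches everyone (king).
Ravi reaches everyone (king).
Nadia cannot reach Kamil in two steps.
Gita reaches everyone (king).
Hana reaches everyone (king).
Uma reaches everyone (king).
Alice cannot reach Ravi in two steps.
Hiro reaches everyone (king).
Kamil reaches everyone (king).
Kings: Owen, Ravi, Gita, Hana, Uma, Hiro, Kamil — 7.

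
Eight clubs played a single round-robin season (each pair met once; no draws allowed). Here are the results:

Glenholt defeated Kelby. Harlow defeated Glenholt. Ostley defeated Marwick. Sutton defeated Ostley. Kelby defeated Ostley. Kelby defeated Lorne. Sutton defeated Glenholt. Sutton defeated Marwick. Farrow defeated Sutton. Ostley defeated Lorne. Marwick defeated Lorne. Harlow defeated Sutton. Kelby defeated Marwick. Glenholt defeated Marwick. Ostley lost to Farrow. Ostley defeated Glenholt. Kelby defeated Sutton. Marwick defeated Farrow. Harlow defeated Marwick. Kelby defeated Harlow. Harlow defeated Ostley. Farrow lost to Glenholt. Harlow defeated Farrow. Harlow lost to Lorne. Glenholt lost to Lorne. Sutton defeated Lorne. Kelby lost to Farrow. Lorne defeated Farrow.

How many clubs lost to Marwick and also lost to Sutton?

1

Marwick beat: Farrow, Lorne.
Sutton beat: Marwick, Glenholt, Lorne, Ostley.
Both beat: Lorne — 1.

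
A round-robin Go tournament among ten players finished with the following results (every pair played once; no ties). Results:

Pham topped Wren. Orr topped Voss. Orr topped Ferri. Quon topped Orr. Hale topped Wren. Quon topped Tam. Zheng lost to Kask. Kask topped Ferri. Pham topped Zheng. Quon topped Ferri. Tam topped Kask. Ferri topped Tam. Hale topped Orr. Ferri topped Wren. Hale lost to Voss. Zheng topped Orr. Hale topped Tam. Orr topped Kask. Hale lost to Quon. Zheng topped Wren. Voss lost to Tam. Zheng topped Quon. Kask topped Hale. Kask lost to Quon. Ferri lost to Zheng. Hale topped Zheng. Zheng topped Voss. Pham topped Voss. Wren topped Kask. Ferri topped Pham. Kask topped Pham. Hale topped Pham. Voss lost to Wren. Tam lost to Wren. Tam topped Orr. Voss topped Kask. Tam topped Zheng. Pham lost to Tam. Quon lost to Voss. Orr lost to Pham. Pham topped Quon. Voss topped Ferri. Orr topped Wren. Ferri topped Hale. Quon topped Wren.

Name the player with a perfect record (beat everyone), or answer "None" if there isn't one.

Highest win total is Quon with 6 (out of 9 possible).
Quon lost to Zheng, Voss, Pham, so no player went undefeated.

None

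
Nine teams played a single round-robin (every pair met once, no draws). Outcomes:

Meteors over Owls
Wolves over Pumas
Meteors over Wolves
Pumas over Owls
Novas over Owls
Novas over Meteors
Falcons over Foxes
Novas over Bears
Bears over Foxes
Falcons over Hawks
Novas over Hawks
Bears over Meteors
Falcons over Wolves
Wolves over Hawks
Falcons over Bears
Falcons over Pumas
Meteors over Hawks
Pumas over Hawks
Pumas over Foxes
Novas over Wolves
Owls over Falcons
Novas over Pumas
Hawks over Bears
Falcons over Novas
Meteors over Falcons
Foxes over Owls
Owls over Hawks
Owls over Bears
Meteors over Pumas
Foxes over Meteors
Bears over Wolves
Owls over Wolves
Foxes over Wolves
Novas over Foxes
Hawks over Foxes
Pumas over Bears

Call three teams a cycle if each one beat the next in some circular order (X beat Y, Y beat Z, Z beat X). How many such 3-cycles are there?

Win totals: Meteors 5, Pumas 4, Novas 7, Falcons 6, Foxes 3, Hawks 2, Bears 3, Owls 4, Wolves 2.
A team with w wins dominates both others in C(w,2) triples; summing gives 10 + 6 + 21 + 15 + 3 + 1 + 3 + 6 + 1 = 66 transitive triples.
Total triples C(9,3) = 84, so cyclic triples = 84 − 66 = 18.

18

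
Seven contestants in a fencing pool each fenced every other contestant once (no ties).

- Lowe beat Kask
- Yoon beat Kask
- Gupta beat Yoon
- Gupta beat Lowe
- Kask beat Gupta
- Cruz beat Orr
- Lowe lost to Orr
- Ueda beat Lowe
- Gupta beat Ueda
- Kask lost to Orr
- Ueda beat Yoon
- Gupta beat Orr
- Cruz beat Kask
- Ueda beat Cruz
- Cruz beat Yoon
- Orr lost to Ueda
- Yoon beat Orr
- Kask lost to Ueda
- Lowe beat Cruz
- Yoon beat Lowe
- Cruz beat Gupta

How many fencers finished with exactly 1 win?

Win totals: Orr 2, Yoon 3, Kask 1, Gupta 4, Lowe 2, Ueda 5, Cruz 4.
Exactly 1: Kask — 1 fencer.

1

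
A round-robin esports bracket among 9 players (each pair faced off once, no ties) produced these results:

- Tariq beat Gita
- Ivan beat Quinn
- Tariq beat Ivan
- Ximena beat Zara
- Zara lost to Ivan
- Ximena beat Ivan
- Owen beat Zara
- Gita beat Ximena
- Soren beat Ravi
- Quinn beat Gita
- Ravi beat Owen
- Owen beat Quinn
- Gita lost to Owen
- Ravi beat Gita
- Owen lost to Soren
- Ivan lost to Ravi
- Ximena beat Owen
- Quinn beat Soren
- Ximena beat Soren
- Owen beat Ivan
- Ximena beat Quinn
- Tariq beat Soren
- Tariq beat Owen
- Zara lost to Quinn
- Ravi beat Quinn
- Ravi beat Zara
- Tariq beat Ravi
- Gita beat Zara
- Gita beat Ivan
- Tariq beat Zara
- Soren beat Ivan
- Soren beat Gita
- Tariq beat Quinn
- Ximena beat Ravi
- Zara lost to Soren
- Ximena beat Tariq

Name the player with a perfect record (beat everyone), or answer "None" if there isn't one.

None

Highest win total is Ximena with 7 (out of 8 possible).
Ximena lost to Gita, so no player went undefeated.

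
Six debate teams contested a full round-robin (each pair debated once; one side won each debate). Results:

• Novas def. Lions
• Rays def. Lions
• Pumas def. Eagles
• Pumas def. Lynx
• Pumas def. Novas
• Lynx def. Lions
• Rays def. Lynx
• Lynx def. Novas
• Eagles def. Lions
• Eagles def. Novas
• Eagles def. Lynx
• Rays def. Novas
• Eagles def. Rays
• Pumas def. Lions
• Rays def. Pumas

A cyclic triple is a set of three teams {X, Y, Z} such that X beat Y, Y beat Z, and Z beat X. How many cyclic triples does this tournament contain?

1

Of the C(6,3) = 20 triples, the cyclic ones are: {Eagles, Pumas, Rays}.
That is 1.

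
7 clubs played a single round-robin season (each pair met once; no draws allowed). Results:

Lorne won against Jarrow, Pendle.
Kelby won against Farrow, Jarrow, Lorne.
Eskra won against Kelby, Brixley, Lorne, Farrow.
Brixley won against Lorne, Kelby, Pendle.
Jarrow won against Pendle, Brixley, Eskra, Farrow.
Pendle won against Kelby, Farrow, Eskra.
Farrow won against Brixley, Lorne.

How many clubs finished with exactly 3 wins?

Win totals: Kelby 3, Lorne 2, Farrow 2, Brixley 3, Eskra 4, Pendle 3, Jarrow 4.
Exactly 3: Kelby, Brixley, Pendle — 3 clubs.

3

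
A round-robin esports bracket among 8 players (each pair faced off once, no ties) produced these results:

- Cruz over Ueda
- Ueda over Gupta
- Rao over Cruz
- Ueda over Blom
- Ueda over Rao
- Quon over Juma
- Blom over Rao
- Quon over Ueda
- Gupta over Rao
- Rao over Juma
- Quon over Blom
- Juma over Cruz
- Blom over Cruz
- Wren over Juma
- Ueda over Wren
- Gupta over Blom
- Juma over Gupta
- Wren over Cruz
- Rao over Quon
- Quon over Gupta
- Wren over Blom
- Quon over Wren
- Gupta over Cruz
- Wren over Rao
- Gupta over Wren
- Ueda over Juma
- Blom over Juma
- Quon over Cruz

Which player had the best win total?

Win totals: Wren 4, Gupta 4, Cruz 1, Ueda 5, Blom 3, Quon 6, Rao 3, Juma 2.
Quon leads with 6 wins (next highest: 5).

Quon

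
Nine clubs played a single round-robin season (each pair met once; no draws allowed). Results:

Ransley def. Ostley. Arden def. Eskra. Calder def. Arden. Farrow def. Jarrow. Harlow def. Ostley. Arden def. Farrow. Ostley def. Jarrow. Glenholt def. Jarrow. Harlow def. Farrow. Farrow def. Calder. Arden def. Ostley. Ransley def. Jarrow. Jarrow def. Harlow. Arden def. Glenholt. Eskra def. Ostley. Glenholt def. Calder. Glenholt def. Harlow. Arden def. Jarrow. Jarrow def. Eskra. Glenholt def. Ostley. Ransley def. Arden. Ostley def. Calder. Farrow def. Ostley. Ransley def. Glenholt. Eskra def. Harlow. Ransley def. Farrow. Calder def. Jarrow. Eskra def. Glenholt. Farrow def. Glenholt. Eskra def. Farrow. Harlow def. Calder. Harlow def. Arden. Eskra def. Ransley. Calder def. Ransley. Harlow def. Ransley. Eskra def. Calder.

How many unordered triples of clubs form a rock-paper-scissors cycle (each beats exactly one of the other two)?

22

Win totals: Arden 5, Jarrow 2, Glenholt 4, Farrow 4, Ransley 5, Calder 3, Harlow 5, Eskra 6, Ostley 2.
A club with w wins dominates both others in C(w,2) triples; summing gives 10 + 1 + 6 + 6 + 10 + 3 + 10 + 15 + 1 = 62 transitive triples.
Total triples C(9,3) = 84, so cyclic triples = 84 − 62 = 22.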